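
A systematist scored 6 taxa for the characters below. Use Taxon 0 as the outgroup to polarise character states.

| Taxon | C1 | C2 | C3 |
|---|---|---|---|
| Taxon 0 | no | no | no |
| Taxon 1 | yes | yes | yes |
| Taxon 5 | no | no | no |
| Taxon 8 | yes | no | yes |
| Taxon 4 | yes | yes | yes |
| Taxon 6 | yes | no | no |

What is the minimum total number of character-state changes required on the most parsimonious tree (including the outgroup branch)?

The outgroup has state 'no' for every character, so 'yes' is the derived state throughout.
C1 (derived state 'yes') is shared by Taxon 1, Taxon 4, Taxon 6, and Taxon 8 — a synapomorphy uniting that clade.
C2 (derived state 'yes') is shared by Taxon 1 and Taxon 4 — a synapomorphy uniting that clade.
C3: derived state 'yes' in Taxon 1, Taxon 4, and Taxon 8 only — synapomorphy for {Taxon 1, Taxon 4, Taxon 8}.
Most parsimonious ingroup topology: ((((Taxon 1,Taxon 4),Taxon 8),Taxon 6),Taxon 5).
Changes per character on this tree: C1: 1; C2: 1; C3: 1.
Total = 3.

3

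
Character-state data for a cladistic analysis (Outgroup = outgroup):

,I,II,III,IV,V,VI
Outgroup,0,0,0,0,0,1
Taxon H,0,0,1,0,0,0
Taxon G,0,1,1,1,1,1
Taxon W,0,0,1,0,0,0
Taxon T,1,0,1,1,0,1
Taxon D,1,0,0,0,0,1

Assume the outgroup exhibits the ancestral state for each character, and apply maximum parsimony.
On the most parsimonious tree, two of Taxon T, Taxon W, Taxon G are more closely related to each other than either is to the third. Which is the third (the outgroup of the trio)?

Taxon W

Character polarity is set by the outgroup: the derived state is whichever differs from the outgroup's state, so for VI the derived state is '0', and for the remaining characters it is '1'.
I groups Taxon D and Taxon T, which is incompatible with the clades supported by the remaining characters; treating it as convergent (homoplasy) costs fewer steps than any alternative tree.
II: derived state '1' in Taxon G only — an autapomorphy, so it tells us nothing about relationships among taxa.
III (derived state '1') is shared by Taxon G, Taxon H, Taxon T, and Taxon W — a synapomorphy uniting that clade.
IV: derived state '1' in Taxon G and Taxon T only — synapomorphy for {Taxon G, Taxon T}.
V (derived state '1') is unique to Taxon G (autapomorphy; uninformative for grouping).
Only Taxon H and Taxon W show the derived state '0' for VI, supporting them as a clade.
Most parsimonious ingroup topology: (((Taxon H,Taxon W),(Taxon G,Taxon T)),Taxon D).
Taxon T and Taxon G share a more recent common ancestor with each other than either does with Taxon W, so Taxon W is the least closely related of the three.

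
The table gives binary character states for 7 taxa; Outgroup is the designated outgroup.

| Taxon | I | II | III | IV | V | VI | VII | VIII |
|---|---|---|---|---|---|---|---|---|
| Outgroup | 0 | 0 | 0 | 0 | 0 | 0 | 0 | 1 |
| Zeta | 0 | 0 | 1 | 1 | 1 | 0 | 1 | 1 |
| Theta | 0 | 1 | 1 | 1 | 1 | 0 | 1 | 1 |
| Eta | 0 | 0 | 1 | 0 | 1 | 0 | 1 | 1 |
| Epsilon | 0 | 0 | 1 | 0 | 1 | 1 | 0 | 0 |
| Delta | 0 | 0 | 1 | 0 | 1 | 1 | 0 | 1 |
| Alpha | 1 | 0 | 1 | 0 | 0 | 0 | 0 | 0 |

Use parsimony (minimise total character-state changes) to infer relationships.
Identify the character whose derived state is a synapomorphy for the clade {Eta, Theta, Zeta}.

Character polarity is set by the outgroup: the derived state is whichever differs from the outgroup's state, so for VIII the derived state is '0', and for the remaining characters it is '1'.
I: derived state '1' in Alpha only — an autapomorphy, so it tells us nothing about relationships among taxa.
II (derived state '1') is unique to Theta (autapomorphy; uninformative for grouping).
All ingroup taxa share the derived state '1' for III; it defines the ingroup but does not resolve relationships within it.
IV: derived state '1' in Theta and Zeta only — synapomorphy for {Theta, Zeta}.
V: derived state '1' in Delta, Epsilon, Eta, Theta, and Zeta only — synapomorphy for {Delta, Epsilon, Eta, Theta, Zeta}.
VI: derived state '1' in Delta and Epsilon only — synapomorphy for {Delta, Epsilon}.
VII (derived state '1') is shared by Eta, Theta, and Zeta — a synapomorphy uniting that clade.
VIII (state '0') occurs in Alpha and Epsilon but conflicts with the nesting implied by the other characters — most parsimoniously interpreted as homoplasy.
Most parsimonious ingroup topology: ((((Zeta,Theta),Eta),(Epsilon,Delta)),Alpha).
The clade {Eta, Theta, Zeta} is supported by VII: its derived state '1' occurs in exactly those taxa and in no other taxon (including the outgroup).

VII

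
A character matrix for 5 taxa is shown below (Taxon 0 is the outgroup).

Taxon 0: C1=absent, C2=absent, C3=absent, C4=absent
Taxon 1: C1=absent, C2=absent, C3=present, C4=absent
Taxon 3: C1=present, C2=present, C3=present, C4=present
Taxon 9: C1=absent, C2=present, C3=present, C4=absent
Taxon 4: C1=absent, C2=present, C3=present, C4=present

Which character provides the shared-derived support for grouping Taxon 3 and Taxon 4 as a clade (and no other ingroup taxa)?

The outgroup has state 'absent' for every character, so 'present' is the derived state throughout.
C1: derived state 'present' in Taxon 3 only — an autapomorphy, so it tells us nothing about relationships among taxa.
Only Taxon 3, Taxon 4, and Taxon 9 show the derived state 'present' for C2, supporting them as a clade.
C3 (derived state 'present') is shared by all ingroup taxa — unites the whole ingroup.
C4 (derived state 'present') is shared by Taxon 3 and Taxon 4 — a synapomorphy uniting that clade.
Most parsimonious ingroup topology: (Taxon 1,((Taxon 3,Taxon 4),Taxon 9)).
The clade {Taxon 3, Taxon 4} is supported by C4: its derived state 'present' occurs in exactly those taxa and in no other taxon (including the outgroup).

C4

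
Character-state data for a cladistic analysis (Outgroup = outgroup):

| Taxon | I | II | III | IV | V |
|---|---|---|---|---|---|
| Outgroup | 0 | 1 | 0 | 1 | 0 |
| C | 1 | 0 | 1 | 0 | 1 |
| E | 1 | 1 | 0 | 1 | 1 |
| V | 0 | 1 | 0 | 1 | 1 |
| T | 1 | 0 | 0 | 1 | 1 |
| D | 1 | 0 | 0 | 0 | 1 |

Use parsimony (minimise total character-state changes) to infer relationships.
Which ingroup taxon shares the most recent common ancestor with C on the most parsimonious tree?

D

Character polarity is set by the outgroup: the derived state is whichever differs from the outgroup's state, so for II, IV the derived state is '0', and for the remaining characters it is '1'.
I (derived state '1') is shared by C, D, E, and T — a synapomorphy uniting that clade.
Only C, D, and T show the derived state '0' for II, supporting them as a clade.
III (derived state '1') is unique to C (autapomorphy; uninformative for grouping).
IV: derived state '0' in C and D only — synapomorphy for {C, D}.
All ingroup taxa share the derived state '1' for V; it defines the ingroup but does not resolve relationships within it.
Most parsimonious ingroup topology: ((((C,D),T),E),V).
C and D form a cherry on this tree, so they are sister taxa.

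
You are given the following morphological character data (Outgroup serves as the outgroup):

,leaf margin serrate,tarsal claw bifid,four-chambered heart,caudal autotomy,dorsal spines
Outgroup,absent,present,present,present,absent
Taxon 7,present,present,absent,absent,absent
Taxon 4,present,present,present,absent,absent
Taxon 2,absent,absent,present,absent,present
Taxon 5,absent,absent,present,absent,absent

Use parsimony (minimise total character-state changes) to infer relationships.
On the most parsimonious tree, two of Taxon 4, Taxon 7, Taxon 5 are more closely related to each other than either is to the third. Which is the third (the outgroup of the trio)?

Character polarity is set by the outgroup: the derived state is whichever differs from the outgroup's state, so for tarsal claw bifid, four-chambered heart, caudal autotomy the derived state is 'absent', and for the remaining characters it is 'present'.
Only Taxon 4 and Taxon 7 show the derived state 'present' for leaf margin serrate, supporting them as a clade.
tarsal claw bifid: derived state 'absent' in Taxon 2 and Taxon 5 only — synapomorphy for {Taxon 2, Taxon 5}.
four-chambered heart: derived state 'absent' in Taxon 7 only — an autapomorphy, so it tells us nothing about relationships among taxa.
caudal autotomy (derived state 'absent') is shared by all ingroup taxa — unites the whole ingroup.
dorsal spines (derived state 'present') is unique to Taxon 2 (autapomorphy; uninformative for grouping).
Most parsimonious ingroup topology: ((Taxon 7,Taxon 4),(Taxon 2,Taxon 5)).
Taxon 4 and Taxon 7 share a more recent common ancestor with each other than either does with Taxon 5, so Taxon 5 is the least closely related of the three.

Taxon 5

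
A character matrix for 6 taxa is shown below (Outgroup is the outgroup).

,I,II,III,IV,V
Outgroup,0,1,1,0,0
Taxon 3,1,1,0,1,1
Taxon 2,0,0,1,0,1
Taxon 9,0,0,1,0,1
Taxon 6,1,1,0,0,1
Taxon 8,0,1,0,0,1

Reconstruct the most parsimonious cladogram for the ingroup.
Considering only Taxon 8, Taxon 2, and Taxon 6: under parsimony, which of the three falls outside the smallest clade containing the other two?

Taxon 2

Character polarity is set by the outgroup: the derived state is whichever differs from the outgroup's state, so for II, III the derived state is '0', and for the remaining characters it is '1'.
Only Taxon 3 and Taxon 6 show the derived state '1' for I, supporting them as a clade.
II (derived state '0') is shared by Taxon 2 and Taxon 9 — a synapomorphy uniting that clade.
III (derived state '0') is shared by Taxon 3, Taxon 6, and Taxon 8 — a synapomorphy uniting that clade.
IV: derived state '1' in Taxon 3 only — an autapomorphy, so it tells us nothing about relationships among taxa.
V (derived state '1') is shared by all ingroup taxa — unites the whole ingroup.
Most parsimonious ingroup topology: (((Taxon 3,Taxon 6),Taxon 8),(Taxon 2,Taxon 9)).
Taxon 6 and Taxon 8 share a more recent common ancestor with each other than either does with Taxon 2, so Taxon 2 is the least closely related of the three.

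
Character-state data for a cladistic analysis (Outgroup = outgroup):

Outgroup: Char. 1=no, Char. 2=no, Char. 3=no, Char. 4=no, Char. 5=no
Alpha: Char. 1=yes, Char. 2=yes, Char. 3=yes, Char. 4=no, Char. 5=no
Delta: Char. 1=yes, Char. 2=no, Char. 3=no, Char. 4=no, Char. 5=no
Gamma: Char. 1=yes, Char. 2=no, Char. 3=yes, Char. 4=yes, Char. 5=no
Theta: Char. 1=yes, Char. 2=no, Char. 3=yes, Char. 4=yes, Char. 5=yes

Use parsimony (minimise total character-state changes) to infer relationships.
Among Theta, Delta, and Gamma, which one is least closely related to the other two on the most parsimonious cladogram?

The outgroup has state 'no' for every character, so 'yes' is the derived state throughout.
Char. 1 (derived state 'yes') is shared by all ingroup taxa — unites the whole ingroup.
Char. 2: derived state 'yes' in Alpha only — an autapomorphy, so it tells us nothing about relationships among taxa.
Only Alpha, Gamma, and Theta show the derived state 'yes' for Char. 3, supporting them as a clade.
Char. 4: derived state 'yes' in Gamma and Theta only — synapomorphy for {Gamma, Theta}.
Char. 5 (derived state 'yes') is unique to Theta (autapomorphy; uninformative for grouping).
Most parsimonious ingroup topology: ((Alpha,(Gamma,Theta)),Delta).
Theta and Gamma share a more recent common ancestor with each other than either does with Delta, so Delta is the least closely related of the three.

Delta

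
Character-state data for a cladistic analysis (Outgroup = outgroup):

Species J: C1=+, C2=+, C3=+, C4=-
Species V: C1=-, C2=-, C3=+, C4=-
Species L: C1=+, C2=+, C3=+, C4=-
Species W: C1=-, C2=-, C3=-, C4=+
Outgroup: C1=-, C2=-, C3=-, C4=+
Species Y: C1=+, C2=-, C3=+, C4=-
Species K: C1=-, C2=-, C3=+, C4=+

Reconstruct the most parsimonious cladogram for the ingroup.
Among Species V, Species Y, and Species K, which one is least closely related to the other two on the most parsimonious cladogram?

Character polarity is set by the outgroup: the derived state is whichever differs from the outgroup's state, so for C4 the derived state is '-', and for the remaining characters it is '+'.
Only Species J, Species L, and Species Y show the derived state '+' for C1, supporting them as a clade.
C2 (derived state '+') is shared by Species J and Species L — a synapomorphy uniting that clade.
C3 (derived state '+') is shared by Species J, Species K, Species L, Species V, and Species Y — a synapomorphy uniting that clade.
C4: derived state '-' in Species J, Species L, Species V, and Species Y only — synapomorphy for {Species J, Species L, Species V, Species Y}.
Most parsimonious ingroup topology: (((((Species L,Species J),Species Y),Species V),Species K),Species W).
Species Y and Species V share a more recent common ancestor with each other than either does with Species K, so Species K is the least closely related of the three.

Species K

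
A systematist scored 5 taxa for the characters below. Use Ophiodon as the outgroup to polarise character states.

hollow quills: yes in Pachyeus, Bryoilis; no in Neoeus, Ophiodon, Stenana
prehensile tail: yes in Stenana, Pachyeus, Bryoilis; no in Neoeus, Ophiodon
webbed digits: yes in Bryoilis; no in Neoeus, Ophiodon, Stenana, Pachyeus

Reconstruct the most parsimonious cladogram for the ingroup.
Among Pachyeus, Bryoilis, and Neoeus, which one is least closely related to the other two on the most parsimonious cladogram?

The outgroup has state 'no' for every character, so 'yes' is the derived state throughout.
Only Bryoilis and Pachyeus show the derived state 'yes' for hollow quills, supporting them as a clade.
prehensile tail: derived state 'yes' in Bryoilis, Pachyeus, and Stenana only — synapomorphy for {Bryoilis, Pachyeus, Stenana}.
webbed digits (derived state 'yes') is unique to Bryoilis (autapomorphy; uninformative for grouping).
Most parsimonious ingroup topology: (((Pachyeus,Bryoilis),Stenana),Neoeus).
Pachyeus and Bryoilis share a more recent common ancestor with each other than either does with Neoeus, so Neoeus is the least closely related of the three.

Neoeus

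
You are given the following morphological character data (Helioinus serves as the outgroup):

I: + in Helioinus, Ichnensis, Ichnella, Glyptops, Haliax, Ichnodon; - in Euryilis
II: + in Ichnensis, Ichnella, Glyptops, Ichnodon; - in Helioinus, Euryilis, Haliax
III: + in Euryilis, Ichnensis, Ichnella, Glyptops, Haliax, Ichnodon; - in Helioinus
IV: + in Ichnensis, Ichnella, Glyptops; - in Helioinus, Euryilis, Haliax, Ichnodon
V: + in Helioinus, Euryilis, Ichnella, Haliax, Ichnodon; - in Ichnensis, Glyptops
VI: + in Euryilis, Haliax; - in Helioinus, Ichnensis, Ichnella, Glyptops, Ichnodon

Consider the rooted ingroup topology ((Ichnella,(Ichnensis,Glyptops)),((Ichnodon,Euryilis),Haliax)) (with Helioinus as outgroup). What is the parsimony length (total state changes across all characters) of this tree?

Map each character onto ((Ichnella,(Ichnensis,Glyptops)),((Ichnodon,Euryilis),Haliax)) (rooted by Helioinus) and count the minimum state changes it requires (Fitch parsimony):
I: 1; II: 2; III: 1; IV: 1; V: 1; VI: 2.
Total tree length = 8.

8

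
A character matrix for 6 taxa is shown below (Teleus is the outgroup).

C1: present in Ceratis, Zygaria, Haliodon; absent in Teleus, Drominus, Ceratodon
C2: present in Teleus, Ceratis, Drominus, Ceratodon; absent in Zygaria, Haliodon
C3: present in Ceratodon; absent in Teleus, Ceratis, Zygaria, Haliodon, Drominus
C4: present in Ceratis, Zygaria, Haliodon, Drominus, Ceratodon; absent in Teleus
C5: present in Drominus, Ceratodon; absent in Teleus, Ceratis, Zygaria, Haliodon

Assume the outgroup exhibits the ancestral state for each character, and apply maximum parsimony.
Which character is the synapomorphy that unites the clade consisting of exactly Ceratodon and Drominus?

Character polarity is set by the outgroup: the derived state is whichever differs from the outgroup's state, so for C2 the derived state is 'absent', and for the remaining characters it is 'present'.
C1: derived state 'present' in Ceratis, Haliodon, and Zygaria only — synapomorphy for {Ceratis, Haliodon, Zygaria}.
C2: derived state 'absent' in Haliodon and Zygaria only — synapomorphy for {Haliodon, Zygaria}.
C3 (derived state 'present') is unique to Ceratodon (autapomorphy; uninformative for grouping).
C4 (derived state 'present') is shared by all ingroup taxa — unites the whole ingroup.
C5 (derived state 'present') is shared by Ceratodon and Drominus — a synapomorphy uniting that clade.
Most parsimonious ingroup topology: ((Ceratis,(Zygaria,Haliodon)),(Drominus,Ceratodon)).
The clade {Ceratodon, Drominus} is supported by C5: its derived state 'present' occurs in exactly those taxa and in no other taxon (including the outgroup).

C5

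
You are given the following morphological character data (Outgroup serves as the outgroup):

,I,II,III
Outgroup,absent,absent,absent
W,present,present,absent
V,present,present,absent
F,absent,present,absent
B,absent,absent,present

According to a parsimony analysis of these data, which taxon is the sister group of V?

W

The outgroup has state 'absent' for every character, so 'present' is the derived state throughout.
I: derived state 'present' in V and W only — synapomorphy for {V, W}.
II: derived state 'present' in F, V, and W only — synapomorphy for {F, V, W}.
III: derived state 'present' in B only — an autapomorphy, so it tells us nothing about relationships among taxa.
Most parsimonious ingroup topology: (((W,V),F),B).
V and W form a cherry on this tree, so they are sister taxa.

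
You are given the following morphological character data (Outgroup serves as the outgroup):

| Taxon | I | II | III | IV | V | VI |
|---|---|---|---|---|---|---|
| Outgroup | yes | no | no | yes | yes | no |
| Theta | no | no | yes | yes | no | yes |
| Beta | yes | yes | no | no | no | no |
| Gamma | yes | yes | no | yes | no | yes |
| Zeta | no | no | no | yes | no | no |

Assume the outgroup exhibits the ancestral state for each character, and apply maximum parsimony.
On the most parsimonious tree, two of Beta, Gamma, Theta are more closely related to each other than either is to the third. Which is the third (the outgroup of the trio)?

Theta

Character polarity is set by the outgroup: the derived state is whichever differs from the outgroup's state, so for I, IV, V the derived state is 'no', and for the remaining characters it is 'yes'.
Only Theta and Zeta show the derived state 'no' for I, supporting them as a clade.
II: derived state 'yes' in Beta and Gamma only — synapomorphy for {Beta, Gamma}.
III: derived state 'yes' in Theta only — an autapomorphy, so it tells us nothing about relationships among taxa.
IV (derived state 'no') is unique to Beta (autapomorphy; uninformative for grouping).
All ingroup taxa share the derived state 'no' for V; it defines the ingroup but does not resolve relationships within it.
VI (state 'yes') occurs in Gamma and Theta but conflicts with the nesting implied by the other characters — most parsimoniously interpreted as homoplasy.
Most parsimonious ingroup topology: ((Theta,Zeta),(Beta,Gamma)).
Beta and Gamma share a more recent common ancestor with each other than either does with Theta, so Theta is the least closely related of the three.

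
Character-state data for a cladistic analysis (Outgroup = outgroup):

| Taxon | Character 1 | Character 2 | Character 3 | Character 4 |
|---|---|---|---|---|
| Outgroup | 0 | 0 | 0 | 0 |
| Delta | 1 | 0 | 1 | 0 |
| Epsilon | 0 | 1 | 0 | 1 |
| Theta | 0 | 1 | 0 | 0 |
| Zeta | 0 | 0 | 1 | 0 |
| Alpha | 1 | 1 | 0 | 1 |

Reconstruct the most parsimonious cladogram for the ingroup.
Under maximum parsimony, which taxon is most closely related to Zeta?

Delta

The outgroup has state '0' for every character, so '1' is the derived state throughout.
Character 1 groups Alpha and Delta, which is incompatible with the clades supported by the remaining characters; treating it as convergent (homoplasy) costs fewer steps than any alternative tree.
Only Alpha, Epsilon, and Theta show the derived state '1' for Character 2, supporting them as a clade.
Character 3 (derived state '1') is shared by Delta and Zeta — a synapomorphy uniting that clade.
Character 4: derived state '1' in Alpha and Epsilon only — synapomorphy for {Alpha, Epsilon}.
Most parsimonious ingroup topology: ((Delta,Zeta),((Epsilon,Alpha),Theta)).
Zeta and Delta form a cherry on this tree, so they are sister taxa.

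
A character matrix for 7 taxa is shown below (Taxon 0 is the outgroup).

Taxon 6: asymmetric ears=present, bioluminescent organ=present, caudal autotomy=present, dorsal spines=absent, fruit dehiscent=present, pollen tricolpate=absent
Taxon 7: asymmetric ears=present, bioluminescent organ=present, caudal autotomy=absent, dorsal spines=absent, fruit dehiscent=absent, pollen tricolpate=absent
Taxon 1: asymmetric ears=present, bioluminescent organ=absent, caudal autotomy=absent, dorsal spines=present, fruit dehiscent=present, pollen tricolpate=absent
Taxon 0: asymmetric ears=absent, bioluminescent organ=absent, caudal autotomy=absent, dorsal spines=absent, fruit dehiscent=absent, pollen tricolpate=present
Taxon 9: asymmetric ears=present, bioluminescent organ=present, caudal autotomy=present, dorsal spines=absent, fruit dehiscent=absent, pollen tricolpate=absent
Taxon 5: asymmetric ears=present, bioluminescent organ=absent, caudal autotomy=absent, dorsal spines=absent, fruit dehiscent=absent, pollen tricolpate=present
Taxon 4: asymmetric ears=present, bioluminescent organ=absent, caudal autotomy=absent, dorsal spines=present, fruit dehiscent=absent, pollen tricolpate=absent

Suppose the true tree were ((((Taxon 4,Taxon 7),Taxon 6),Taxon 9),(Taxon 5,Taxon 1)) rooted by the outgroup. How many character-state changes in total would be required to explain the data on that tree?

Map each character onto ((((Taxon 4,Taxon 7),Taxon 6),Taxon 9),(Taxon 5,Taxon 1)) (rooted by Taxon 0) and count the minimum state changes it requires (Fitch parsimony):
asymmetric ears: 1; bioluminescent organ: 2; caudal autotomy: 2; dorsal spines: 2; fruit dehiscent: 2; pollen tricolpate: 2.
Total tree length = 11.

11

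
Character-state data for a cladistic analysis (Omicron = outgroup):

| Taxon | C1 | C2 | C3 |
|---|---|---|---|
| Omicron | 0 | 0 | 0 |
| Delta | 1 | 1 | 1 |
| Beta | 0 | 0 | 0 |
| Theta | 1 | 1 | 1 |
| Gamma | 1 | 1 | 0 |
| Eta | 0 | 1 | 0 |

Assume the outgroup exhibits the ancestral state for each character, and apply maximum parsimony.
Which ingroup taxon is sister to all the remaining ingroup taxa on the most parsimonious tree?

The outgroup has state '0' for every character, so '1' is the derived state throughout.
Only Delta, Gamma, and Theta show the derived state '1' for C1, supporting them as a clade.
C2: derived state '1' in Delta, Eta, Gamma, and Theta only — synapomorphy for {Delta, Eta, Gamma, Theta}.
C3: derived state '1' in Delta and Theta only — synapomorphy for {Delta, Theta}.
Most parsimonious ingroup topology: ((((Delta,Theta),Gamma),Eta),Beta).
Beta is sister to the clade containing all other ingroup taxa, so it is the earliest-diverging (most basal) ingroup lineage.

Beta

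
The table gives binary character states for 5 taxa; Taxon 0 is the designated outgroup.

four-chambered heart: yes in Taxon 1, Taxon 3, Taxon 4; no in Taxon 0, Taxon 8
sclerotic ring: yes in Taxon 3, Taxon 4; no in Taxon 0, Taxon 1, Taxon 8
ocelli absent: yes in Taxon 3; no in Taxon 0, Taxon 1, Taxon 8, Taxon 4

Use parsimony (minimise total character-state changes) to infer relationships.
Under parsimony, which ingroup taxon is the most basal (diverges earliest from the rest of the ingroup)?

Taxon 8

The outgroup has state 'no' for every character, so 'yes' is the derived state throughout.
four-chambered heart (derived state 'yes') is shared by Taxon 1, Taxon 3, and Taxon 4 — a synapomorphy uniting that clade.
Only Taxon 3 and Taxon 4 show the derived state 'yes' for sclerotic ring, supporting them as a clade.
ocelli absent: derived state 'yes' in Taxon 3 only — an autapomorphy, so it tells us nothing about relationships among taxa.
Most parsimonious ingroup topology: ((Taxon 1,(Taxon 3,Taxon 4)),Taxon 8).
Taxon 8 is sister to the clade containing all other ingroup taxa, so it is the earliest-diverging (most basal) ingroup lineage.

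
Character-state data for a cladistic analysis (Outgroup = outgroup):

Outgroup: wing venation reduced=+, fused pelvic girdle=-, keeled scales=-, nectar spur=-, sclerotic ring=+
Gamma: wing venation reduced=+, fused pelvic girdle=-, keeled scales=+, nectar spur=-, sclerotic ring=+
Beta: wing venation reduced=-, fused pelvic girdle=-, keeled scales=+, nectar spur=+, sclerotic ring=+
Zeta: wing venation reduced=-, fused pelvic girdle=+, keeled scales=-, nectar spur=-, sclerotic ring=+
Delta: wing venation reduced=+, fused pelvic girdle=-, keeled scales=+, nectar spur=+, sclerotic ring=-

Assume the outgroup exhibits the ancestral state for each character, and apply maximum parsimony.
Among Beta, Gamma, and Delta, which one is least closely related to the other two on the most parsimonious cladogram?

Gamma

Character polarity is set by the outgroup: the derived state is whichever differs from the outgroup's state, so for wing venation reduced, sclerotic ring the derived state is '-', and for the remaining characters it is '+'.
wing venation reduced (state '-') occurs in Beta and Zeta but conflicts with the nesting implied by the other characters — most parsimoniously interpreted as homoplasy.
fused pelvic girdle (derived state '+') is unique to Zeta (autapomorphy; uninformative for grouping).
keeled scales: derived state '+' in Beta, Delta, and Gamma only — synapomorphy for {Beta, Delta, Gamma}.
Only Beta and Delta show the derived state '+' for nectar spur, supporting them as a clade.
sclerotic ring (derived state '-') is unique to Delta (autapomorphy; uninformative for grouping).
Most parsimonious ingroup topology: ((Gamma,(Beta,Delta)),Zeta).
Delta and Beta share a more recent common ancestor with each other than either does with Gamma, so Gamma is the least closely related of the three.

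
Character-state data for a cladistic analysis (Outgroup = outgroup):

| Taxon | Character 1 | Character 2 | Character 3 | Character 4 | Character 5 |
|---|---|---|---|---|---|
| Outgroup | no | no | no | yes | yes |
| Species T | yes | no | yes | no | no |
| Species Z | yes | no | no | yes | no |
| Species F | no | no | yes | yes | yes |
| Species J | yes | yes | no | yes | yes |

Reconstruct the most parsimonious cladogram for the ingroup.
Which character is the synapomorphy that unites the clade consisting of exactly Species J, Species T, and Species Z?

Character 1

Character polarity is set by the outgroup: the derived state is whichever differs from the outgroup's state, so for Character 4, Character 5 the derived state is 'no', and for the remaining characters it is 'yes'.
Only Species J, Species T, and Species Z show the derived state 'yes' for Character 1, supporting them as a clade.
Character 2: derived state 'yes' in Species J only — an autapomorphy, so it tells us nothing about relationships among taxa.
Character 3 (state 'yes') occurs in Species F and Species T but conflicts with the nesting implied by the other characters — most parsimoniously interpreted as homoplasy.
Character 4 (derived state 'no') is unique to Species T (autapomorphy; uninformative for grouping).
Character 5: derived state 'no' in Species T and Species Z only — synapomorphy for {Species T, Species Z}.
Most parsimonious ingroup topology: (((Species T,Species Z),Species J),Species F).
The clade {Species J, Species T, Species Z} is supported by Character 1: its derived state 'yes' occurs in exactly those taxa and in no other taxon (including the outgroup).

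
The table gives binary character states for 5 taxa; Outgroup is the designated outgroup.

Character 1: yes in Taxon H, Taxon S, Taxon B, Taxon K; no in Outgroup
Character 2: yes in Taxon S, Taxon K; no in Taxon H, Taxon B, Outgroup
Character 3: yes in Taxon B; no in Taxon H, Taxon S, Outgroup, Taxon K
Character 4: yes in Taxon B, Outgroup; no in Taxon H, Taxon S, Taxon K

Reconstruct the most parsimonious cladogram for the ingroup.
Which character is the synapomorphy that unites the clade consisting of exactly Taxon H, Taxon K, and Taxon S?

Character polarity is set by the outgroup: the derived state is whichever differs from the outgroup's state, so for Character 4 the derived state is 'no', and for the remaining characters it is 'yes'.
All ingroup taxa share the derived state 'yes' for Character 1; it defines the ingroup but does not resolve relationships within it.
Character 2: derived state 'yes' in Taxon K and Taxon S only — synapomorphy for {Taxon K, Taxon S}.
Character 3 (derived state 'yes') is unique to Taxon B (autapomorphy; uninformative for grouping).
Character 4: derived state 'no' in Taxon H, Taxon K, and Taxon S only — synapomorphy for {Taxon H, Taxon K, Taxon S}.
Most parsimonious ingroup topology: (Taxon B,(Taxon H,(Taxon S,Taxon K))).
The clade {Taxon H, Taxon K, Taxon S} is supported by Character 4: its derived state 'no' occurs in exactly those taxa and in no other taxon (including the outgroup).

Character 4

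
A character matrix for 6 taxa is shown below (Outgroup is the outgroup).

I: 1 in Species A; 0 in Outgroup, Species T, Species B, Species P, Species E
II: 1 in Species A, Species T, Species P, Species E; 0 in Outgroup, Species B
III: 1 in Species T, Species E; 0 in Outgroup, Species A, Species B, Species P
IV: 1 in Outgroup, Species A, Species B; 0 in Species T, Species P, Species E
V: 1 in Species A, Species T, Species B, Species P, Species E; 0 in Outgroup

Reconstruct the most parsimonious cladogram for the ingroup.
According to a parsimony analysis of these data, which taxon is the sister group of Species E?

Species T

Character polarity is set by the outgroup: the derived state is whichever differs from the outgroup's state, so for IV the derived state is '0', and for the remaining characters it is '1'.
I (derived state '1') is unique to Species A (autapomorphy; uninformative for grouping).
Only Species A, Species E, Species P, and Species T show the derived state '1' for II, supporting them as a clade.
Only Species E and Species T show the derived state '1' for III, supporting them as a clade.
IV (derived state '0') is shared by Species E, Species P, and Species T — a synapomorphy uniting that clade.
V (derived state '1') is shared by all ingroup taxa — unites the whole ingroup.
Most parsimonious ingroup topology: ((Species A,((Species T,Species E),Species P)),Species B).
Species E and Species T form a cherry on this tree, so they are sister taxa.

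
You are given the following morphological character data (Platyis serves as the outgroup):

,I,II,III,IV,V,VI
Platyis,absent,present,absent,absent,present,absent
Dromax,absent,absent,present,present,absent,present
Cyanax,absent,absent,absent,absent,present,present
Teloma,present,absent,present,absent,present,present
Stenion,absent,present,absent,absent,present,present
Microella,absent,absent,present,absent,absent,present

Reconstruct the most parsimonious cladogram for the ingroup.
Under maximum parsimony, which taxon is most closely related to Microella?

Character polarity is set by the outgroup: the derived state is whichever differs from the outgroup's state, so for II, V the derived state is 'absent', and for the remaining characters it is 'present'.
I: derived state 'present' in Teloma only — an autapomorphy, so it tells us nothing about relationships among taxa.
II (derived state 'absent') is shared by Cyanax, Dromax, Microella, and Teloma — a synapomorphy uniting that clade.
Only Dromax, Microella, and Teloma show the derived state 'present' for III, supporting them as a clade.
IV (derived state 'present') is unique to Dromax (autapomorphy; uninformative for grouping).
V: derived state 'absent' in Dromax and Microella only — synapomorphy for {Dromax, Microella}.
All ingroup taxa share the derived state 'present' for VI; it defines the ingroup but does not resolve relationships within it.
Most parsimonious ingroup topology: ((((Dromax,Microella),Teloma),Cyanax),Stenion).
Microella and Dromax form a cherry on this tree, so they are sister taxa.

Dromax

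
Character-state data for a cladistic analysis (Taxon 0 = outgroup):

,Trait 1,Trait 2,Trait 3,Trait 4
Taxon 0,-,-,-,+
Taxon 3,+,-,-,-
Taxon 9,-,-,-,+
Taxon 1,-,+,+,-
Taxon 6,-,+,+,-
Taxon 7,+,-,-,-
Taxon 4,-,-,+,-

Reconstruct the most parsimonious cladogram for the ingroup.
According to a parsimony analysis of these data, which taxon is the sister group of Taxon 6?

Taxon 1

Character polarity is set by the outgroup: the derived state is whichever differs from the outgroup's state, so for Trait 4 the derived state is '-', and for the remaining characters it is '+'.
Trait 1: derived state '+' in Taxon 3 and Taxon 7 only — synapomorphy for {Taxon 3, Taxon 7}.
Only Taxon 1 and Taxon 6 show the derived state '+' for Trait 2, supporting them as a clade.
Only Taxon 1, Taxon 4, and Taxon 6 show the derived state '+' for Trait 3, supporting them as a clade.
Trait 4: derived state '-' in Taxon 1, Taxon 3, Taxon 4, Taxon 6, and Taxon 7 only — synapomorphy for {Taxon 1, Taxon 3, Taxon 4, Taxon 6, Taxon 7}.
Most parsimonious ingroup topology: (((Taxon 3,Taxon 7),((Taxon 1,Taxon 6),Taxon 4)),Taxon 9).
Taxon 6 and Taxon 1 form a cherry on this tree, so they are sister taxa.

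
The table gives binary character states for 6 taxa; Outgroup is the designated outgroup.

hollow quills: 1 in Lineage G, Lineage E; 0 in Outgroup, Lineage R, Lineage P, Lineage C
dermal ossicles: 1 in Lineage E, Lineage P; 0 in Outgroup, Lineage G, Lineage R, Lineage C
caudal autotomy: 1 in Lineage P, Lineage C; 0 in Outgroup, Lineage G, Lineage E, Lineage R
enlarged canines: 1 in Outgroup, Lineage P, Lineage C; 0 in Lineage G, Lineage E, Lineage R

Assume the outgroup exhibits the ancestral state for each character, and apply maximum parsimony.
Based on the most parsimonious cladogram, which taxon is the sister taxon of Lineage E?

Lineage G

Character polarity is set by the outgroup: the derived state is whichever differs from the outgroup's state, so for enlarged canines the derived state is '0', and for the remaining characters it is '1'.
hollow quills: derived state '1' in Lineage E and Lineage G only — synapomorphy for {Lineage E, Lineage G}.
dermal ossicles groups Lineage E and Lineage P, which is incompatible with the clades supported by the remaining characters; treating it as convergent (homoplasy) costs fewer steps than any alternative tree.
caudal autotomy: derived state '1' in Lineage C and Lineage P only — synapomorphy for {Lineage C, Lineage P}.
enlarged canines (derived state '0') is shared by Lineage E, Lineage G, and Lineage R — a synapomorphy uniting that clade.
Most parsimonious ingroup topology: (((Lineage G,Lineage E),Lineage R),(Lineage P,Lineage C)).
Lineage E and Lineage G form a cherry on this tree, so they are sister taxa.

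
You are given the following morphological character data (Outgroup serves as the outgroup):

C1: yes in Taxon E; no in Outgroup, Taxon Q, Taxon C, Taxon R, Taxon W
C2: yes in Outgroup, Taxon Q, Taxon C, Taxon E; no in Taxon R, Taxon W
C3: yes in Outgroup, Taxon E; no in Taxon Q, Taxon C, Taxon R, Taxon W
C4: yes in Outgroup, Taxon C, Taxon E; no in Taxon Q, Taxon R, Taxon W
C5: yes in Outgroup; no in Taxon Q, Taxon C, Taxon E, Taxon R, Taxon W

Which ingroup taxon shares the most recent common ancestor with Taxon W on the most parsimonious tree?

Character polarity is set by the outgroup: the derived state is whichever differs from the outgroup's state, so for C2, C3, C4, C5 the derived state is 'no', and for the remaining characters it is 'yes'.
C1: derived state 'yes' in Taxon E only — an autapomorphy, so it tells us nothing about relationships among taxa.
Only Taxon R and Taxon W show the derived state 'no' for C2, supporting them as a clade.
Only Taxon C, Taxon Q, Taxon R, and Taxon W show the derived state 'no' for C3, supporting them as a clade.
C4 (derived state 'no') is shared by Taxon Q, Taxon R, and Taxon W — a synapomorphy uniting that clade.
C5 (derived state 'no') is shared by all ingroup taxa — unites the whole ingroup.
Most parsimonious ingroup topology: (((Taxon Q,(Taxon R,Taxon W)),Taxon C),Taxon E).
Taxon W and Taxon R form a cherry on this tree, so they are sister taxa.

Taxon R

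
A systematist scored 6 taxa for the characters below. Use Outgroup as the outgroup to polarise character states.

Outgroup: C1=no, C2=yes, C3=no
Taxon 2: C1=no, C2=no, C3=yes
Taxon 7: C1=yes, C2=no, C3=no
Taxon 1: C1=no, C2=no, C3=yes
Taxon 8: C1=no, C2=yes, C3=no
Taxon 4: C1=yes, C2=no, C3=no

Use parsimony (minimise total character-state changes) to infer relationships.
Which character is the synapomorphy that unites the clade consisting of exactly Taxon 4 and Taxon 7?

Character polarity is set by the outgroup: the derived state is whichever differs from the outgroup's state, so for C2 the derived state is 'no', and for the remaining characters it is 'yes'.
Only Taxon 4 and Taxon 7 show the derived state 'yes' for C1, supporting them as a clade.
Only Taxon 1, Taxon 2, Taxon 4, and Taxon 7 show the derived state 'no' for C2, supporting them as a clade.
Only Taxon 1 and Taxon 2 show the derived state 'yes' for C3, supporting them as a clade.
Most parsimonious ingroup topology: (((Taxon 2,Taxon 1),(Taxon 7,Taxon 4)),Taxon 8).
The clade {Taxon 4, Taxon 7} is supported by C1: its derived state 'yes' occurs in exactly those taxa and in no other taxon (including the outgroup).

C1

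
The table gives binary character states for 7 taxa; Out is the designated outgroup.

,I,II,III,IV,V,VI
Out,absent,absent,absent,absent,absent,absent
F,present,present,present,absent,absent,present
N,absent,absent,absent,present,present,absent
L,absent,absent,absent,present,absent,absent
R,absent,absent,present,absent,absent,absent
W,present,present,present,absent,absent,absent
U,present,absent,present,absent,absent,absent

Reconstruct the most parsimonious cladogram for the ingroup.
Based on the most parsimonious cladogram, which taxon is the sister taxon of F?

The outgroup has state 'absent' for every character, so 'present' is the derived state throughout.
I (derived state 'present') is shared by F, U, and W — a synapomorphy uniting that clade.
II (derived state 'present') is shared by F and W — a synapomorphy uniting that clade.
III (derived state 'present') is shared by F, R, U, and W — a synapomorphy uniting that clade.
IV: derived state 'present' in L and N only — synapomorphy for {L, N}.
V (derived state 'present') is unique to N (autapomorphy; uninformative for grouping).
VI (derived state 'present') is unique to F (autapomorphy; uninformative for grouping).
Most parsimonious ingroup topology: ((((F,W),U),R),(N,L)).
F and W form a cherry on this tree, so they are sister taxa.

W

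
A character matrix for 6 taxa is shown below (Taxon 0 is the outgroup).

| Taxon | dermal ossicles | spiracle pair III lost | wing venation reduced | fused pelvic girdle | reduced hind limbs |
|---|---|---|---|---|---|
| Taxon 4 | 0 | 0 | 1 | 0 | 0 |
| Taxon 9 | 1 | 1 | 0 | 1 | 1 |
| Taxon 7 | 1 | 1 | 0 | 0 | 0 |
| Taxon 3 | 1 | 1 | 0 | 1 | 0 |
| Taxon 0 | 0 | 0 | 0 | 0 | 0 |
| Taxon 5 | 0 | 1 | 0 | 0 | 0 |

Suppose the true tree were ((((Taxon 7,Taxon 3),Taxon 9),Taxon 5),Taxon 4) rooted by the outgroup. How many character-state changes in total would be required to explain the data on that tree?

Map each character onto ((((Taxon 7,Taxon 3),Taxon 9),Taxon 5),Taxon 4) (rooted by Taxon 0) and count the minimum state changes it requires (Fitch parsimony):
dermal ossicles: 1; spiracle pair III lost: 1; wing venation reduced: 1; fused pelvic girdle: 2; reduced hind limbs: 1.
Total tree length = 6.

6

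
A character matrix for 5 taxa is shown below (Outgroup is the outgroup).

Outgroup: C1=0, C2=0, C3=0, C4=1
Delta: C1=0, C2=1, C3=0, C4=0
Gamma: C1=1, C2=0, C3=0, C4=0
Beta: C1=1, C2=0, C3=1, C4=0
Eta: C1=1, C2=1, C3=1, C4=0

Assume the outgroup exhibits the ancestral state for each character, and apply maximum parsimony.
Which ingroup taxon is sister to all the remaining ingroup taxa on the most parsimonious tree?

Delta

Character polarity is set by the outgroup: the derived state is whichever differs from the outgroup's state, so for C4 the derived state is '0', and for the remaining characters it is '1'.
Only Beta, Eta, and Gamma show the derived state '1' for C1, supporting them as a clade.
C2 (state '1') occurs in Delta and Eta but conflicts with the nesting implied by the other characters — most parsimoniously interpreted as homoplasy.
C3 (derived state '1') is shared by Beta and Eta — a synapomorphy uniting that clade.
All ingroup taxa share the derived state '0' for C4; it defines the ingroup but does not resolve relationships within it.
Most parsimonious ingroup topology: (Delta,(Gamma,(Beta,Eta))).
Delta is sister to the clade containing all other ingroup taxa, so it is the earliest-diverging (most basal) ingroup lineage.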